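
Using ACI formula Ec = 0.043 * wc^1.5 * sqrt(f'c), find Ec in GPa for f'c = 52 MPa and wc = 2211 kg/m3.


Ec = 0.043 * 2211^1.5 * sqrt(52) / 1000
= 32.24 GPa

32.24


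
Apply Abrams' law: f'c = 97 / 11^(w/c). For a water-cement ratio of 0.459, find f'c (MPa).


f'c = 97 / 11^0.459
= 97 / 3.006
= 32.27 MPa

32.27


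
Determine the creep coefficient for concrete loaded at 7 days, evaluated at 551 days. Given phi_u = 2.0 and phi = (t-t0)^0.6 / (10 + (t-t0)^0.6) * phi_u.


dt = 551 - 7 = 544
phi = 544^0.6 / (10 + 544^0.6) * 2.0
= 1.628

1.628


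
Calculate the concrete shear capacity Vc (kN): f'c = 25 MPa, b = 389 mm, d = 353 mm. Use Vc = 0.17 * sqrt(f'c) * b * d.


Vc = 0.17 * sqrt(25) * 389 * 353 / 1000
= 116.72 kN

116.72


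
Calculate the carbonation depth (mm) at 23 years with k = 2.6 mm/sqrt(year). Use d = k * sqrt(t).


depth = k * sqrt(t)
= 2.6 * sqrt(23)
= 12.47 mm

12.47


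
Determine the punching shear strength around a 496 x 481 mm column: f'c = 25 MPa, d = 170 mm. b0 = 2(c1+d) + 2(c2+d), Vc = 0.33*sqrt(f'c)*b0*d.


b0 = 2*(496 + 170) + 2*(481 + 170) = 2634 mm
Vc = 0.33 * sqrt(25) * 2634 * 170 / 1000
= 738.84 kN

738.84


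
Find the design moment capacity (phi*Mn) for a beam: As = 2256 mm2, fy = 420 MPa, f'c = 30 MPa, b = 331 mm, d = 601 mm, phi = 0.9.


a = As * fy / (0.85 * f'c * b)
= 2256 * 420 / (0.85 * 30 * 331)
= 112.2588 mm
Mn = As * fy * (d - a/2) / 10^6
= 516.2758 kN-m
phi*Mn = 0.9 * 516.2758 = 464.65 kN-m

464.65


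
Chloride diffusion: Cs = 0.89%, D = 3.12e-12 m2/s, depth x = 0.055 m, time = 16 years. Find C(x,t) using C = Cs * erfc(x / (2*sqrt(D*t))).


t_seconds = 16 * 365.25 * 24 * 3600 = 504921600.0 s
arg = 0.055 / (2 * sqrt(3.12e-12 * 504921600.0))
= 0.6929
erfc(0.6929) = 0.3272
C = 0.89 * 0.3272 = 0.2912%

0.2912


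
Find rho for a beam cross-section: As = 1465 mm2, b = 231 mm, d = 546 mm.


rho = As / (b * d)
= 1465 / (231 * 546)
= 0.0116

0.0116


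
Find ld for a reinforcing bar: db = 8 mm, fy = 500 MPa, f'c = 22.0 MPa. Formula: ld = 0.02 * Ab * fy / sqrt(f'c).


Ab = pi * 8^2 / 4 = 50.265 mm2
ld = 0.02 * 50.265 * 500 / sqrt(22.0)
= 107.2 mm

107.2


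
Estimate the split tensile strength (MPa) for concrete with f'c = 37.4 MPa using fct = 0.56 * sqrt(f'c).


fct = 0.56 * sqrt(37.4)
= 0.56 * 6.116
= 3.425 MPa

3.425


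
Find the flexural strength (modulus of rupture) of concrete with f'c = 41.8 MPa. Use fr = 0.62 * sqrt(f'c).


fr = 0.62 * sqrt(41.8)
= 4.008 MPa

4.008


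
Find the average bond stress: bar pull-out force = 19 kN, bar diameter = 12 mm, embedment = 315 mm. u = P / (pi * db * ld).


u = P / (pi * db * ld)
= 19 * 1000 / (pi * 12 * 315)
= 1.6 MPa

1.6


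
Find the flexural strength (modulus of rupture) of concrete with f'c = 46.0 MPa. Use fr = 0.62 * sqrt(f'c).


fr = 0.62 * sqrt(46.0)
= 4.205 MPa

4.205


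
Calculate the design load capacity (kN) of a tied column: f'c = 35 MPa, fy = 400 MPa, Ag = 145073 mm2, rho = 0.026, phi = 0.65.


Ast = rho * Ag = 0.026 * 145073 = 3771.898 mm2
phi*Pn = 0.65 * 0.80 * (0.85 * 35 * (145073 - 3771.898) + 400 * 3771.898) / 1000
= 2970.48 kN

2970.48


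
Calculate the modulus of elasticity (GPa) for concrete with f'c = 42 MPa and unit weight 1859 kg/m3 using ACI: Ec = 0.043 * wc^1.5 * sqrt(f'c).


Ec = 0.043 * 1859^1.5 * sqrt(42) / 1000
= 22.34 GPa

22.34


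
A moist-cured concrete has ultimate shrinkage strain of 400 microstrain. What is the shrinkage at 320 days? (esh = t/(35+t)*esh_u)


esh(320) = 320 / (35 + 320) * 400
= 320 / 355 * 400
= 360.6 microstrain

360.6


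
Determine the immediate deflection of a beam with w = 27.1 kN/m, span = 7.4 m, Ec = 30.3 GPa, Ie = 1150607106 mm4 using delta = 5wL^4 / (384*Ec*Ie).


Convert: L = 7.4 m = 7400 mm, Ec = 30.3 GPa = 30300 MPa
delta = 5 * 27.1 * 7400^4 / (384 * 30300 * 1150607106)
= 30.35 mm

30.35


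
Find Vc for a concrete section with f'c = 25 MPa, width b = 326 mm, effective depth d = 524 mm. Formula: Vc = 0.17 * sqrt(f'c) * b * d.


Vc = 0.17 * sqrt(25) * 326 * 524 / 1000
= 145.2 kN

145.2


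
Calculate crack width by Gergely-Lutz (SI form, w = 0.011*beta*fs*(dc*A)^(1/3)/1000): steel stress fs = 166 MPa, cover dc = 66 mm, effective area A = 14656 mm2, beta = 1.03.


w = 0.011 * beta * fs * (dc * A)^(1/3) / 1000
= 0.011 * 1.03 * 166 * (66 * 14656)^(1/3) / 1000
= 0.186 mm

0.186


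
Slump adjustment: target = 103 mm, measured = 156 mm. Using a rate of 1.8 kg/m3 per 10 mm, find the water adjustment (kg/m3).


Difference = 103 - 156 = -53 mm
Water adjustment = -53 * 1.8 / 10 = -9.5 kg/m3

-9.5


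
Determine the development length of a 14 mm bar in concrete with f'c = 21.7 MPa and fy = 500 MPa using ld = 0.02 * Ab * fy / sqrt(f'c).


Ab = pi * 14^2 / 4 = 153.938 mm2
ld = 0.02 * 153.938 * 500 / sqrt(21.7)
= 330.5 mm

330.5


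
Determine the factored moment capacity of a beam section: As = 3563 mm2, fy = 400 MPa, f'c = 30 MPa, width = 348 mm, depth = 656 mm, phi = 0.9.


a = As * fy / (0.85 * f'c * b)
= 3563 * 400 / (0.85 * 30 * 348)
= 160.604 mm
Mn = As * fy * (d - a/2) / 10^6
= 820.4848 kN-m
phi*Mn = 0.9 * 820.4848 = 738.44 kN-m

738.44


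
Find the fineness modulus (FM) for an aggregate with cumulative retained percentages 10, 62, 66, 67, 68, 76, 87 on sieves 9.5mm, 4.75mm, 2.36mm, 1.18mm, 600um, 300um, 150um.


FM = sum(cumulative % retained) / 100
= 436 / 100
= 4.36

4.36


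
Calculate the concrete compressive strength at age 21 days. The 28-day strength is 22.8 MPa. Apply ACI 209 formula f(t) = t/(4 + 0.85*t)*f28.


f(21) = 21 / (4 + 0.85 * 21) * 22.8
= 21 / 21.85 * 22.8
= 21.91 MPa

21.91


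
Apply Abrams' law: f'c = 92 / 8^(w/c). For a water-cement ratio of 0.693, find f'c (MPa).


f'c = 92 / 8^0.693
= 92 / 4.225
= 21.77 MPa

21.77


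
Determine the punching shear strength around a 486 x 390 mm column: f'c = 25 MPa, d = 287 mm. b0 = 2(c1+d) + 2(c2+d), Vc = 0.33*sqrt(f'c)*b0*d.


b0 = 2*(486 + 287) + 2*(390 + 287) = 2900 mm
Vc = 0.33 * sqrt(25) * 2900 * 287 / 1000
= 1373.3 kN

1373.3


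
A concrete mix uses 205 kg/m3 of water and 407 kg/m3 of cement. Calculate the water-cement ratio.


w/c = water / cement
w/c = 205 / 407 = 0.504

0.504


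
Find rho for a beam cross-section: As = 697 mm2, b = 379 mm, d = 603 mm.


rho = As / (b * d)
= 697 / (379 * 603)
= 0.003

0.003


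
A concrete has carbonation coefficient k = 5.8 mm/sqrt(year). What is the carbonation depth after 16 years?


depth = k * sqrt(t)
= 5.8 * sqrt(16)
= 23.2 mm

23.2


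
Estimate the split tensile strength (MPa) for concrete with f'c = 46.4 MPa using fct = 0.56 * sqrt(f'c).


fct = 0.56 * sqrt(46.4)
= 0.56 * 6.812
= 3.815 MPa

3.815


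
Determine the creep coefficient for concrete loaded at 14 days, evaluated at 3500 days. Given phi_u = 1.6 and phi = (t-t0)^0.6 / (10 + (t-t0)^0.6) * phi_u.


dt = 3500 - 14 = 3486
phi = 3486^0.6 / (10 + 3486^0.6) * 1.6
= 1.488

1.488


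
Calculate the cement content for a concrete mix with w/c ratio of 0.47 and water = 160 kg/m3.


Cement = water / (w/c)
= 160 / 0.47
= 340.4 kg/m3

340.4


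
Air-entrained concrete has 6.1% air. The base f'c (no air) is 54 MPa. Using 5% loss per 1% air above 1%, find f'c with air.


Strength loss = (6.1 - 1) * 5 = 25.5%
f'c = 54 * (1 - 25.5/100)
= 40.23 MPa

40.23


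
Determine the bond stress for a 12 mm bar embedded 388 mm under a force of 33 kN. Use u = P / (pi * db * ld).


u = P / (pi * db * ld)
= 33 * 1000 / (pi * 12 * 388)
= 2.256 MPa

2.256


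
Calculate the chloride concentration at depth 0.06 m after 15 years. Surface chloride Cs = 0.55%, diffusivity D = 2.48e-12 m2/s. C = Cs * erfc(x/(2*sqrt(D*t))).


t_seconds = 15 * 365.25 * 24 * 3600 = 473364000.0 s
arg = 0.06 / (2 * sqrt(2.48e-12 * 473364000.0))
= 0.8756
erfc(0.8756) = 0.2156
C = 0.55 * 0.2156 = 0.1186%

0.1186


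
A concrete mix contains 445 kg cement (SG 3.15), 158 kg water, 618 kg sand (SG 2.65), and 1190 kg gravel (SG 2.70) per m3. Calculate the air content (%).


Vol cement = 445 / (3.15 * 1000) = 0.14127 m3
Vol water = 158 / 1000 = 0.158 m3
Vol sand = 618 / (2.65 * 1000) = 0.233208 m3
Vol gravel = 1190 / (2.70 * 1000) = 0.440741 m3
Total solid + water volume = 0.973218 m3
Air = (1 - 0.973218) * 100 = 2.68%

2.68


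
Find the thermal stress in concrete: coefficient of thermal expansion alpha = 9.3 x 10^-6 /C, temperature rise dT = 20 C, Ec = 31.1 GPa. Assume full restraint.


sigma = alpha * dT * Ec
= 9.3e-6 * 20 * 31.1 * 1000
= 5.785 MPa

5.785


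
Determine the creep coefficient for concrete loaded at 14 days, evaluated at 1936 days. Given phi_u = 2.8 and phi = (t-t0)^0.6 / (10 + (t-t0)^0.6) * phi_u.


dt = 1936 - 14 = 1922
phi = 1922^0.6 / (10 + 1922^0.6) * 2.8
= 2.529

2.529


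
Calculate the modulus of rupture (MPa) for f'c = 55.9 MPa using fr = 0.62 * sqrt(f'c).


fr = 0.62 * sqrt(55.9)
= 4.636 MPa

4.636


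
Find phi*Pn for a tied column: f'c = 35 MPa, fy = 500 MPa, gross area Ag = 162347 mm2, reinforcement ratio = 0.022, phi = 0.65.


Ast = rho * Ag = 0.022 * 162347 = 3571.634 mm2
phi*Pn = 0.65 * 0.80 * (0.85 * 35 * (162347 - 3571.634) + 500 * 3571.634) / 1000
= 3384.88 kN

3384.88


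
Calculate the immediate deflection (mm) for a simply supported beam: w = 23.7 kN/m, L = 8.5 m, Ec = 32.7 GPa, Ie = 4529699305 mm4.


Convert: L = 8.5 m = 8500 mm, Ec = 32.7 GPa = 32700 MPa
delta = 5 * 23.7 * 8500^4 / (384 * 32700 * 4529699305)
= 10.88 mm

10.88


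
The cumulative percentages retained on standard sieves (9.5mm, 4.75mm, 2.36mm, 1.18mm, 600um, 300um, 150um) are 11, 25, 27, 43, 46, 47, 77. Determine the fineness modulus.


FM = sum(cumulative % retained) / 100
= 276 / 100
= 2.76

2.76


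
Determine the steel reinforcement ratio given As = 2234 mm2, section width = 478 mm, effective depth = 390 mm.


rho = As / (b * d)
= 2234 / (478 * 390)
= 0.012

0.012


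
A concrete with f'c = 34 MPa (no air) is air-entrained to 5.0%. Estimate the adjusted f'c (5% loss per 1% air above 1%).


Strength loss = (5.0 - 1) * 5 = 20.0%
f'c = 34 * (1 - 20.0/100)
= 27.2 MPa

27.2


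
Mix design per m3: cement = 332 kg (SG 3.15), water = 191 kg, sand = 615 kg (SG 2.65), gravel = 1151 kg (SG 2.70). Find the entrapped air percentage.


Vol cement = 332 / (3.15 * 1000) = 0.105397 m3
Vol water = 191 / 1000 = 0.191 m3
Vol sand = 615 / (2.65 * 1000) = 0.232075 m3
Vol gravel = 1151 / (2.70 * 1000) = 0.426296 m3
Total solid + water volume = 0.954769 m3
Air = (1 - 0.954769) * 100 = 4.52%

4.52


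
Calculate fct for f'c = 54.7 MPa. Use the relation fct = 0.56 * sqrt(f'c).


fct = 0.56 * sqrt(54.7)
= 0.56 * 7.396
= 4.142 MPa

4.142


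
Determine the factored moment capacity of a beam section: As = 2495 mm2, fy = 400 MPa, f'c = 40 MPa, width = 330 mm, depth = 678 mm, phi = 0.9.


a = As * fy / (0.85 * f'c * b)
= 2495 * 400 / (0.85 * 40 * 330)
= 88.9483 mm
Mn = As * fy * (d - a/2) / 10^6
= 632.2588 kN-m
phi*Mn = 0.9 * 632.2588 = 569.03 kN-m

569.03


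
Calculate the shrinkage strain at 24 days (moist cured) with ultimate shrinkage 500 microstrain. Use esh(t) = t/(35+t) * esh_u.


esh(24) = 24 / (35 + 24) * 500
= 24 / 59 * 500
= 203.4 microstrain

203.4


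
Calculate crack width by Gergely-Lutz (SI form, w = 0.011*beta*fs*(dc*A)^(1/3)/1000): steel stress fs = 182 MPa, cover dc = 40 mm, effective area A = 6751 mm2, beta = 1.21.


w = 0.011 * beta * fs * (dc * A)^(1/3) / 1000
= 0.011 * 1.21 * 182 * (40 * 6751)^(1/3) / 1000
= 0.157 mm

0.157


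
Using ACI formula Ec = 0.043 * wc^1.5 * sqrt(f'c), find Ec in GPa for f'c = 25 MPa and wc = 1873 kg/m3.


Ec = 0.043 * 1873^1.5 * sqrt(25) / 1000
= 17.43 GPa

17.43


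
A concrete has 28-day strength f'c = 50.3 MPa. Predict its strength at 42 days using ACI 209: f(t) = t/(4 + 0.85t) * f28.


f(42) = 42 / (4 + 0.85 * 42) * 50.3
= 42 / 39.7 * 50.3
= 53.21 MPa

53.21


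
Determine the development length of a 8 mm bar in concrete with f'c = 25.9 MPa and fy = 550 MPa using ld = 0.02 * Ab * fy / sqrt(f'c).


Ab = pi * 8^2 / 4 = 50.265 mm2
ld = 0.02 * 50.265 * 550 / sqrt(25.9)
= 108.6 mm

108.6


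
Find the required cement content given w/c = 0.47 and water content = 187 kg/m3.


Cement = water / (w/c)
= 187 / 0.47
= 397.9 kg/m3

397.9


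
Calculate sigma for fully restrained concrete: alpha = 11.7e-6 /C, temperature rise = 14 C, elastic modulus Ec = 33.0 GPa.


sigma = alpha * dT * Ec
= 11.7e-6 * 14 * 33.0 * 1000
= 5.405 MPa

5.405


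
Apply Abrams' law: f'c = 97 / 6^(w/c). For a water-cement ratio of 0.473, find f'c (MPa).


f'c = 97 / 6^0.473
= 97 / 2.334
= 41.56 MPa

41.56


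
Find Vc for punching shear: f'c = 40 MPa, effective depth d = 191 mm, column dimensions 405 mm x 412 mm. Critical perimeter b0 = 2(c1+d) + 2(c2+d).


b0 = 2*(405 + 191) + 2*(412 + 191) = 2398 mm
Vc = 0.33 * sqrt(40) * 2398 * 191 / 1000
= 955.93 kN

955.93


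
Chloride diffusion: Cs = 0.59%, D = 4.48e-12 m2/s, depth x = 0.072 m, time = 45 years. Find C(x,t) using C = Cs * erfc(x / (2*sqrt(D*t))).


t_seconds = 45 * 365.25 * 24 * 3600 = 1420092000.0 s
arg = 0.072 / (2 * sqrt(4.48e-12 * 1420092000.0))
= 0.4513
erfc(0.4513) = 0.5233
C = 0.59 * 0.5233 = 0.3087%

0.3087


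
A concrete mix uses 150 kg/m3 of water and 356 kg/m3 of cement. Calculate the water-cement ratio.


w/c = water / cement
w/c = 150 / 356 = 0.421

0.421


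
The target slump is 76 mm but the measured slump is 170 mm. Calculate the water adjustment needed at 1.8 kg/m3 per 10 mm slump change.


Difference = 76 - 170 = -94 mm
Water adjustment = -94 * 1.8 / 10 = -16.9 kg/m3

-16.9


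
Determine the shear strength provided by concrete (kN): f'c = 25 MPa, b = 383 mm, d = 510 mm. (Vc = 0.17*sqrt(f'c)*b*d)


Vc = 0.17 * sqrt(25) * 383 * 510 / 1000
= 166.03 kN

166.03


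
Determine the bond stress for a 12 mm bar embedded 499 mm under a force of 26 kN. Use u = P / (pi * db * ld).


u = P / (pi * db * ld)
= 26 * 1000 / (pi * 12 * 499)
= 1.382 MPa

1.382


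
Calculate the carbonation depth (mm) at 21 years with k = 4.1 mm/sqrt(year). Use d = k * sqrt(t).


depth = k * sqrt(t)
= 4.1 * sqrt(21)
= 18.79 mm

18.79


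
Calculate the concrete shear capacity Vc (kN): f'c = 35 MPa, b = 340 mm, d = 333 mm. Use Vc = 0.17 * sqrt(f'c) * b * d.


Vc = 0.17 * sqrt(35) * 340 * 333 / 1000
= 113.87 kN

113.87


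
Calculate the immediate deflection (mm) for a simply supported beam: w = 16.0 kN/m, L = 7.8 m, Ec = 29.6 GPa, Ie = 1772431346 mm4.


Convert: L = 7.8 m = 7800 mm, Ec = 29.6 GPa = 29600 MPa
delta = 5 * 16.0 * 7800^4 / (384 * 29600 * 1772431346)
= 14.7 mm

14.7


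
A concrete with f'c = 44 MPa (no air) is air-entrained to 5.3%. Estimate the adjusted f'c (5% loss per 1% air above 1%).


Strength loss = (5.3 - 1) * 5 = 21.5%
f'c = 44 * (1 - 21.5/100)
= 34.54 MPa

34.54


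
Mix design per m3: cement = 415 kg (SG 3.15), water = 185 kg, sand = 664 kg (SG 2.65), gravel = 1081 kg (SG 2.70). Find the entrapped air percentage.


Vol cement = 415 / (3.15 * 1000) = 0.131746 m3
Vol water = 185 / 1000 = 0.185 m3
Vol sand = 664 / (2.65 * 1000) = 0.250566 m3
Vol gravel = 1081 / (2.70 * 1000) = 0.40037 m3
Total solid + water volume = 0.967682 m3
Air = (1 - 0.967682) * 100 = 3.23%

3.23


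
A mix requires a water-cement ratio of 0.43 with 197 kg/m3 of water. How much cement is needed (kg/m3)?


Cement = water / (w/c)
= 197 / 0.43
= 458.1 kg/m3

458.1


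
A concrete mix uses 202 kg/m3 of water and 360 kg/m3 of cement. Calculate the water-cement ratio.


w/c = water / cement
w/c = 202 / 360 = 0.561

0.561


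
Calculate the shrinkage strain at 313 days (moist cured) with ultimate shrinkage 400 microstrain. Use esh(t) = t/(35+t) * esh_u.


esh(313) = 313 / (35 + 313) * 400
= 313 / 348 * 400
= 359.8 microstrain

359.8


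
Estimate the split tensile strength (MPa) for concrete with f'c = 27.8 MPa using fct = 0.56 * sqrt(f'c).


fct = 0.56 * sqrt(27.8)
= 0.56 * 5.273
= 2.953 MPa

2.953


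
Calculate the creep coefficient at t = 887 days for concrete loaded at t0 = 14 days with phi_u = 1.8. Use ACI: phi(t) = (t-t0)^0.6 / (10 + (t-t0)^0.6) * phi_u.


dt = 887 - 14 = 873
phi = 873^0.6 / (10 + 873^0.6) * 1.8
= 1.536

1.536


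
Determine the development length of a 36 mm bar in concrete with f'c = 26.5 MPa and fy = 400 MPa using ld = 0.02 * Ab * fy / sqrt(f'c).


Ab = pi * 36^2 / 4 = 1017.876 mm2
ld = 0.02 * 1017.876 * 400 / sqrt(26.5)
= 1581.8 mm

1581.8


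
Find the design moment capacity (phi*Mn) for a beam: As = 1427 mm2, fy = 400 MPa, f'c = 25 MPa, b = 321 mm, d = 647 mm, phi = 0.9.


a = As * fy / (0.85 * f'c * b)
= 1427 * 400 / (0.85 * 25 * 321)
= 83.6797 mm
Mn = As * fy * (d - a/2) / 10^6
= 345.4254 kN-m
phi*Mn = 0.9 * 345.4254 = 310.88 kN-m

310.88


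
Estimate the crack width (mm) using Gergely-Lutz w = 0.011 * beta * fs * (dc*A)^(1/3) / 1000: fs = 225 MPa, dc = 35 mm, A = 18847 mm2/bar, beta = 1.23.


w = 0.011 * beta * fs * (dc * A)^(1/3) / 1000
= 0.011 * 1.23 * 225 * (35 * 18847)^(1/3) / 1000
= 0.265 mm

0.265


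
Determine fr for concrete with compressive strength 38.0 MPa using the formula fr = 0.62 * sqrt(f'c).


fr = 0.62 * sqrt(38.0)
= 3.822 MPa

3.822


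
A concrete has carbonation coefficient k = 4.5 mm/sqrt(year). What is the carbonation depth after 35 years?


depth = k * sqrt(t)
= 4.5 * sqrt(35)
= 26.62 mm

26.62


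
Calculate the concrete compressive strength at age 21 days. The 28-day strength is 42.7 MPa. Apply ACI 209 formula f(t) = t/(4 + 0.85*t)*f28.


f(21) = 21 / (4 + 0.85 * 21) * 42.7
= 21 / 21.85 * 42.7
= 41.04 MPa

41.04


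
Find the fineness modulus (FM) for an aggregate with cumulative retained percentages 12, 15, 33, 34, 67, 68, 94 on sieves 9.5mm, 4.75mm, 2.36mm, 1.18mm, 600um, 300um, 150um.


FM = sum(cumulative % retained) / 100
= 323 / 100
= 3.23

3.23


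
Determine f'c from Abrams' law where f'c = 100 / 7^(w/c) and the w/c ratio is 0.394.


f'c = 100 / 7^0.394
= 100 / 2.153
= 46.45 MPa

46.45


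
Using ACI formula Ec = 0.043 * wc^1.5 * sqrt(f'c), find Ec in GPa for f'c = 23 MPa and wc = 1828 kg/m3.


Ec = 0.043 * 1828^1.5 * sqrt(23) / 1000
= 16.12 GPa

16.12


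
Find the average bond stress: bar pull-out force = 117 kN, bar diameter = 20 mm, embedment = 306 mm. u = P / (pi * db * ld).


u = P / (pi * db * ld)
= 117 * 1000 / (pi * 20 * 306)
= 6.085 MPa

6.085


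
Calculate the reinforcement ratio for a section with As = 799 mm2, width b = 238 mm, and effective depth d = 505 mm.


rho = As / (b * d)
= 799 / (238 * 505)
= 0.0066

0.0066


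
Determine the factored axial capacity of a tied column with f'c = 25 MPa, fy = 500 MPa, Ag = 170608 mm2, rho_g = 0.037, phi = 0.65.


Ast = rho * Ag = 0.037 * 170608 = 6312.496 mm2
phi*Pn = 0.65 * 0.80 * (0.85 * 25 * (170608 - 6312.496) + 500 * 6312.496) / 1000
= 3456.71 kN

3456.71


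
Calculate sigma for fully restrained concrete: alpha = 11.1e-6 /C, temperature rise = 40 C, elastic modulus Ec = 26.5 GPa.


sigma = alpha * dT * Ec
= 11.1e-6 * 40 * 26.5 * 1000
= 11.766 MPa

11.766


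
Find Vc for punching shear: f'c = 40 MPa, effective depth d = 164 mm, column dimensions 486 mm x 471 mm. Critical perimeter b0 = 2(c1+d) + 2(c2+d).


b0 = 2*(486 + 164) + 2*(471 + 164) = 2570 mm
Vc = 0.33 * sqrt(40) * 2570 * 164 / 1000
= 879.67 kN

879.67


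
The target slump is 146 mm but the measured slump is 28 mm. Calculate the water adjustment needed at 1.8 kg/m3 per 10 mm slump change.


Difference = 146 - 28 = 118 mm
Water adjustment = 118 * 1.8 / 10 = 21.2 kg/m3

21.2


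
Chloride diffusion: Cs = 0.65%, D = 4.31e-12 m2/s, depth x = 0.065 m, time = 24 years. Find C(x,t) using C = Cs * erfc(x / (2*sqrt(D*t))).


t_seconds = 24 * 365.25 * 24 * 3600 = 757382400.0 s
arg = 0.065 / (2 * sqrt(4.31e-12 * 757382400.0))
= 0.5688
erfc(0.5688) = 0.4211
C = 0.65 * 0.4211 = 0.2737%

0.2737


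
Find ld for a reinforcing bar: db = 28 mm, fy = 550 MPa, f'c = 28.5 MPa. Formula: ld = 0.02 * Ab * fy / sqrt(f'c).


Ab = pi * 28^2 / 4 = 615.752 mm2
ld = 0.02 * 615.752 * 550 / sqrt(28.5)
= 1268.8 mm

1268.8


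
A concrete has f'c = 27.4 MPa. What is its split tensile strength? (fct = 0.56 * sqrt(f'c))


fct = 0.56 * sqrt(27.4)
= 0.56 * 5.235
= 2.931 MPa

2.931


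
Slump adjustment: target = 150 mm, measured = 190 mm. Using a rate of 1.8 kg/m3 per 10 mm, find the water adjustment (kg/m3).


Difference = 150 - 190 = -40 mm
Water adjustment = -40 * 1.8 / 10 = -7.2 kg/m3

-7.2


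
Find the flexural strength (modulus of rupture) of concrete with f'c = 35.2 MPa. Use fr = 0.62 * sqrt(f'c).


fr = 0.62 * sqrt(35.2)
= 3.678 MPa

3.678


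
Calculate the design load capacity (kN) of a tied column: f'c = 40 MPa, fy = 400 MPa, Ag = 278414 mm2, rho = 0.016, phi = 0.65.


Ast = rho * Ag = 0.016 * 278414 = 4454.624 mm2
phi*Pn = 0.65 * 0.80 * (0.85 * 40 * (278414 - 4454.624) + 400 * 4454.624) / 1000
= 5770.16 kN

5770.16


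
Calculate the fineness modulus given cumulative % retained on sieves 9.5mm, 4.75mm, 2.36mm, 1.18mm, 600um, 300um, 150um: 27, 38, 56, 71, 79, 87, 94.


FM = sum(cumulative % retained) / 100
= 452 / 100
= 4.52

4.52


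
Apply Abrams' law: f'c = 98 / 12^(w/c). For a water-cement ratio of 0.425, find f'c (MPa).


f'c = 98 / 12^0.425
= 98 / 2.875
= 34.09 MPa

34.09


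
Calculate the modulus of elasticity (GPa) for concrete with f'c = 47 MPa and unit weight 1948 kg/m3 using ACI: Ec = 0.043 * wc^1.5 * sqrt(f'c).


Ec = 0.043 * 1948^1.5 * sqrt(47) / 1000
= 25.35 GPa

25.35


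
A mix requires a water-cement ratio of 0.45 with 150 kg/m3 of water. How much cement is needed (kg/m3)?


Cement = water / (w/c)
= 150 / 0.45
= 333.3 kg/m3

333.3


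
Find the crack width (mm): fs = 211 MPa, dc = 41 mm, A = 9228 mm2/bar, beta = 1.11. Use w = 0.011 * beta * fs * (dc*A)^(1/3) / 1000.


w = 0.011 * beta * fs * (dc * A)^(1/3) / 1000
= 0.011 * 1.11 * 211 * (41 * 9228)^(1/3) / 1000
= 0.186 mm

0.186


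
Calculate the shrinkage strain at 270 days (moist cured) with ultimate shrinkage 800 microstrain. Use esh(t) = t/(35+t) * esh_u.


esh(270) = 270 / (35 + 270) * 800
= 270 / 305 * 800
= 708.2 microstrain

708.2


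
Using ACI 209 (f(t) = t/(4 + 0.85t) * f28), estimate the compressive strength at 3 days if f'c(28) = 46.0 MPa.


f(3) = 3 / (4 + 0.85 * 3) * 46.0
= 3 / 6.55 * 46.0
= 21.07 MPa

21.07


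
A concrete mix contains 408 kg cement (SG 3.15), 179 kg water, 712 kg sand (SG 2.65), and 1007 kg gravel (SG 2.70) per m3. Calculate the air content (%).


Vol cement = 408 / (3.15 * 1000) = 0.129524 m3
Vol water = 179 / 1000 = 0.179 m3
Vol sand = 712 / (2.65 * 1000) = 0.268679 m3
Vol gravel = 1007 / (2.70 * 1000) = 0.372963 m3
Total solid + water volume = 0.950166 m3
Air = (1 - 0.950166) * 100 = 4.98%

4.98


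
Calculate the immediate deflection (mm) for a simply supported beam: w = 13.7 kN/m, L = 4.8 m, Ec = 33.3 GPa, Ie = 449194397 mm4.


Convert: L = 4.8 m = 4800 mm, Ec = 33.3 GPa = 33300 MPa
delta = 5 * 13.7 * 4800^4 / (384 * 33300 * 449194397)
= 6.33 mm

6.33


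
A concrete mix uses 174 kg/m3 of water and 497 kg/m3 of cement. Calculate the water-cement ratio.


w/c = water / cement
w/c = 174 / 497 = 0.35

0.35


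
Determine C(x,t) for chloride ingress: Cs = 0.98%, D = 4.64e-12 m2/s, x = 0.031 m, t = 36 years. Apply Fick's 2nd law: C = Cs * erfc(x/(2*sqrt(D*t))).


t_seconds = 36 * 365.25 * 24 * 3600 = 1136073600.0 s
arg = 0.031 / (2 * sqrt(4.64e-12 * 1136073600.0))
= 0.2135
erfc(0.2135) = 0.7627
C = 0.98 * 0.7627 = 0.7475%

0.7475


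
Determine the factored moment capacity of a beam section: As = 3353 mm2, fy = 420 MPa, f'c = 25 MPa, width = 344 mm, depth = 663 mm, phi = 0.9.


a = As * fy / (0.85 * f'c * b)
= 3353 * 420 / (0.85 * 25 * 344)
= 192.6484 mm
Mn = As * fy * (d - a/2) / 10^6
= 798.0268 kN-m
phi*Mn = 0.9 * 798.0268 = 718.22 kN-m

718.22


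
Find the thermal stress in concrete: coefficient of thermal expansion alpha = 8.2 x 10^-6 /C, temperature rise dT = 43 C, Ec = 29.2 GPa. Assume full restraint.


sigma = alpha * dT * Ec
= 8.2e-6 * 43 * 29.2 * 1000
= 10.296 MPa

10.296


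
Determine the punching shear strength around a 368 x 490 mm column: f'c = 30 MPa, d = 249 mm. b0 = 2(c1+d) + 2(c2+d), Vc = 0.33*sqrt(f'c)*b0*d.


b0 = 2*(368 + 249) + 2*(490 + 249) = 2712 mm
Vc = 0.33 * sqrt(30) * 2712 * 249 / 1000
= 1220.57 kN

1220.57


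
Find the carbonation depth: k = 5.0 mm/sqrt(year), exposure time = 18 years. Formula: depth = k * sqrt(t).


depth = k * sqrt(t)
= 5.0 * sqrt(18)
= 21.21 mm

21.21


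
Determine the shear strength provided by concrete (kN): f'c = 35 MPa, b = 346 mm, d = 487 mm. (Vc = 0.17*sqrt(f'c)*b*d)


Vc = 0.17 * sqrt(35) * 346 * 487 / 1000
= 169.47 kN

169.47


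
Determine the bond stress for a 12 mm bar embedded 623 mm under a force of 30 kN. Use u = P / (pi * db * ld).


u = P / (pi * db * ld)
= 30 * 1000 / (pi * 12 * 623)
= 1.277 MPa

1.277


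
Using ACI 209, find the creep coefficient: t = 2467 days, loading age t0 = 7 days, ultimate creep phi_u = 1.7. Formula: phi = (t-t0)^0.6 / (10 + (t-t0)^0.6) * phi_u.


dt = 2467 - 7 = 2460
phi = 2460^0.6 / (10 + 2460^0.6) * 1.7
= 1.556

1.556


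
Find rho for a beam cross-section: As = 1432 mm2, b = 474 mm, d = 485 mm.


rho = As / (b * d)
= 1432 / (474 * 485)
= 0.0062

0.0062


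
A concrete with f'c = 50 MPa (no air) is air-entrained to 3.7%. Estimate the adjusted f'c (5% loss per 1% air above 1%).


Strength loss = (3.7 - 1) * 5 = 13.5%
f'c = 50 * (1 - 13.5/100)
= 43.25 MPa

43.25


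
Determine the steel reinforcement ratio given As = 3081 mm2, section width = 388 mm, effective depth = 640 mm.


rho = As / (b * d)
= 3081 / (388 * 640)
= 0.0124

0.0124


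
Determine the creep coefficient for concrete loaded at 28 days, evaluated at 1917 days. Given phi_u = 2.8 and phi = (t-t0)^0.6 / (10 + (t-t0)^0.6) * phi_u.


dt = 1917 - 28 = 1889
phi = 1889^0.6 / (10 + 1889^0.6) * 2.8
= 2.527

2.527


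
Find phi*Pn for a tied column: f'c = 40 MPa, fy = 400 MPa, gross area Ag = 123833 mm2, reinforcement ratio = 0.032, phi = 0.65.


Ast = rho * Ag = 0.032 * 123833 = 3962.656 mm2
phi*Pn = 0.65 * 0.80 * (0.85 * 40 * (123833 - 3962.656) + 400 * 3962.656) / 1000
= 2943.54 kN

2943.54


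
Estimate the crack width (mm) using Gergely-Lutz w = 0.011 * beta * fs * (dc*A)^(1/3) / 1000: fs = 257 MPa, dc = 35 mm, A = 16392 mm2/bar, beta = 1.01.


w = 0.011 * beta * fs * (dc * A)^(1/3) / 1000
= 0.011 * 1.01 * 257 * (35 * 16392)^(1/3) / 1000
= 0.237 mm

0.237


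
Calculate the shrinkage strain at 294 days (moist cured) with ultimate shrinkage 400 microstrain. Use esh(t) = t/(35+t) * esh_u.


esh(294) = 294 / (35 + 294) * 400
= 294 / 329 * 400
= 357.4 microstrain

357.4


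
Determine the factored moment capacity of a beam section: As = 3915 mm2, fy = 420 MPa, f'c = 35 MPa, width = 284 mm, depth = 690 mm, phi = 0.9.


a = As * fy / (0.85 * f'c * b)
= 3915 * 420 / (0.85 * 35 * 284)
= 194.6147 mm
Mn = As * fy * (d - a/2) / 10^6
= 974.5645 kN-m
phi*Mn = 0.9 * 974.5645 = 877.11 kN-m

877.11


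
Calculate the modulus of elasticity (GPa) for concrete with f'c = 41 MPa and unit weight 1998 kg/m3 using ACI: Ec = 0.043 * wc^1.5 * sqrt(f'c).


Ec = 0.043 * 1998^1.5 * sqrt(41) / 1000
= 24.59 GPa

24.59


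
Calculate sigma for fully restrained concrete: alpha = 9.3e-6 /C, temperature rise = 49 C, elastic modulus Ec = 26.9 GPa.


sigma = alpha * dT * Ec
= 9.3e-6 * 49 * 26.9 * 1000
= 12.258 MPa

12.258


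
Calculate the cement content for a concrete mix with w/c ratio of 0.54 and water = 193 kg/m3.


Cement = water / (w/c)
= 193 / 0.54
= 357.4 kg/m3

357.4


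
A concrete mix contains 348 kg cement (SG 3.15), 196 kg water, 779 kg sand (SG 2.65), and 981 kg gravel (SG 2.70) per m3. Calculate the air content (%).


Vol cement = 348 / (3.15 * 1000) = 0.110476 m3
Vol water = 196 / 1000 = 0.196 m3
Vol sand = 779 / (2.65 * 1000) = 0.293962 m3
Vol gravel = 981 / (2.70 * 1000) = 0.363333 m3
Total solid + water volume = 0.963772 m3
Air = (1 - 0.963772) * 100 = 3.62%

3.62


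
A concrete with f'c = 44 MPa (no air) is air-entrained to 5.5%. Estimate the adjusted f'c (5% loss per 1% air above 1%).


Strength loss = (5.5 - 1) * 5 = 22.5%
f'c = 44 * (1 - 22.5/100)
= 34.1 MPa

34.1


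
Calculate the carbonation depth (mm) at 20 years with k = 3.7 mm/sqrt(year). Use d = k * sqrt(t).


depth = k * sqrt(t)
= 3.7 * sqrt(20)
= 16.55 mm

16.55


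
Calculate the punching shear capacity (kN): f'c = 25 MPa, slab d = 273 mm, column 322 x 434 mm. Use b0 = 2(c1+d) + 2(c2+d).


b0 = 2*(322 + 273) + 2*(434 + 273) = 2604 mm
Vc = 0.33 * sqrt(25) * 2604 * 273 / 1000
= 1172.97 kN

1172.97


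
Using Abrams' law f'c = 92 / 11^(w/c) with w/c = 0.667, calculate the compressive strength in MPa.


f'c = 92 / 11^0.667
= 92 / 4.95
= 18.59 MPa

18.59


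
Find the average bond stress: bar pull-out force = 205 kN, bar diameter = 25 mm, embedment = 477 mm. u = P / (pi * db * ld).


u = P / (pi * db * ld)
= 205 * 1000 / (pi * 25 * 477)
= 5.472 MPa

5.472


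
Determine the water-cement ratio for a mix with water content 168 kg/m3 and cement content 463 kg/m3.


w/c = water / cement
w/c = 168 / 463 = 0.363

0.363


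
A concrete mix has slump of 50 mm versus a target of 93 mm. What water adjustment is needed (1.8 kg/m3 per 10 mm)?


Difference = 93 - 50 = 43 mm
Water adjustment = 43 * 1.8 / 10 = 7.7 kg/m3

7.7


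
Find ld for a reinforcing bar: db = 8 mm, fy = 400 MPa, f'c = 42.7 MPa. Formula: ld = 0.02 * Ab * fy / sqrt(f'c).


Ab = pi * 8^2 / 4 = 50.265 mm2
ld = 0.02 * 50.265 * 400 / sqrt(42.7)
= 61.5 mm

61.5


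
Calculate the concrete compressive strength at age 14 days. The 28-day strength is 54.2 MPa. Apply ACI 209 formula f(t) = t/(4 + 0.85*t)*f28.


f(14) = 14 / (4 + 0.85 * 14) * 54.2
= 14 / 15.9 * 54.2
= 47.72 MPa

47.72


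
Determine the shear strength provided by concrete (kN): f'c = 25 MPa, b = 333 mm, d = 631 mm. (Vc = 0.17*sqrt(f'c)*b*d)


Vc = 0.17 * sqrt(25) * 333 * 631 / 1000
= 178.6 kN

178.6


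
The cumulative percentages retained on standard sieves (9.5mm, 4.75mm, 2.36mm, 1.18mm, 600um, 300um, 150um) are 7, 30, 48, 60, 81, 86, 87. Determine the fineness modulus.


FM = sum(cumulative % retained) / 100
= 399 / 100
= 3.99

3.99


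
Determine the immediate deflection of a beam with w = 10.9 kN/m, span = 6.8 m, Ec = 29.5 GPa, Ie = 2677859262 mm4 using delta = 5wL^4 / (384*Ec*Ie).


Convert: L = 6.8 m = 6800 mm, Ec = 29.5 GPa = 29500 MPa
delta = 5 * 10.9 * 6800^4 / (384 * 29500 * 2677859262)
= 3.84 mm

3.84


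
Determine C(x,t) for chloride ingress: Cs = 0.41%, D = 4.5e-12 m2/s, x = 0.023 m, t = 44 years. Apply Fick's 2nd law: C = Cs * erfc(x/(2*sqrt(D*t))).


t_seconds = 44 * 365.25 * 24 * 3600 = 1388534400.0 s
arg = 0.023 / (2 * sqrt(4.5e-12 * 1388534400.0))
= 0.1455
erfc(0.1455) = 0.837
C = 0.41 * 0.837 = 0.3432%

0.3432


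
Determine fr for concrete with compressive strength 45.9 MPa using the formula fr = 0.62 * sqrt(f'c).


fr = 0.62 * sqrt(45.9)
= 4.2 MPa

4.2


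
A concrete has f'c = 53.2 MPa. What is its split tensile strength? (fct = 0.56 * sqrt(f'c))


fct = 0.56 * sqrt(53.2)
= 0.56 * 7.294
= 4.085 MPa

4.085


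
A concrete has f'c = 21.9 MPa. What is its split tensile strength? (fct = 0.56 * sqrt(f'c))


fct = 0.56 * sqrt(21.9)
= 0.56 * 4.68
= 2.621 MPa

2.621


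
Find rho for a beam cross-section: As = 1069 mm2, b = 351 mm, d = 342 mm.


rho = As / (b * d)
= 1069 / (351 * 342)
= 0.0089

0.0089


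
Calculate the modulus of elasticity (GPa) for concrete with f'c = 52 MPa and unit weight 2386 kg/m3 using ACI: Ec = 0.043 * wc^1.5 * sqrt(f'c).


Ec = 0.043 * 2386^1.5 * sqrt(52) / 1000
= 36.14 GPa

36.14


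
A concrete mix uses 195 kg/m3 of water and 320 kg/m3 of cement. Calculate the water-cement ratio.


w/c = water / cement
w/c = 195 / 320 = 0.609

0.609


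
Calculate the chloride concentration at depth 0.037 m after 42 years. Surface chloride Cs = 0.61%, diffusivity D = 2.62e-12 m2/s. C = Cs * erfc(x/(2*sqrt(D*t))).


t_seconds = 42 * 365.25 * 24 * 3600 = 1325419200.0 s
arg = 0.037 / (2 * sqrt(2.62e-12 * 1325419200.0))
= 0.3139
erfc(0.3139) = 0.6571
C = 0.61 * 0.6571 = 0.4008%

0.4008


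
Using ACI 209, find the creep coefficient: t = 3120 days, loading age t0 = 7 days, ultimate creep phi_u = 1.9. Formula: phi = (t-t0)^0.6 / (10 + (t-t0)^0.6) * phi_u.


dt = 3120 - 7 = 3113
phi = 3113^0.6 / (10 + 3113^0.6) * 1.9
= 1.759

1.759


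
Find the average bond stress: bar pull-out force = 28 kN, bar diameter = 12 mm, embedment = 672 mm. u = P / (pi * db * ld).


u = P / (pi * db * ld)
= 28 * 1000 / (pi * 12 * 672)
= 1.105 MPa

1.105


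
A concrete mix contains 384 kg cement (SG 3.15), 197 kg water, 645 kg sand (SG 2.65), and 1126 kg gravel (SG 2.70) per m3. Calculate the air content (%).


Vol cement = 384 / (3.15 * 1000) = 0.121905 m3
Vol water = 197 / 1000 = 0.197 m3
Vol sand = 645 / (2.65 * 1000) = 0.243396 m3
Vol gravel = 1126 / (2.70 * 1000) = 0.417037 m3
Total solid + water volume = 0.979338 m3
Air = (1 - 0.979338) * 100 = 2.07%

2.07


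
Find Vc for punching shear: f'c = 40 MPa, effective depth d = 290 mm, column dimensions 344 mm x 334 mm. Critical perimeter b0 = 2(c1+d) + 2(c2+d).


b0 = 2*(344 + 290) + 2*(334 + 290) = 2516 mm
Vc = 0.33 * sqrt(40) * 2516 * 290 / 1000
= 1522.83 kN

1522.83


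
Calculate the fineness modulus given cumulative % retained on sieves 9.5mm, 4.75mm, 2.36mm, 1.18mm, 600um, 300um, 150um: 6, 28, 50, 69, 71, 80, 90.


FM = sum(cumulative % retained) / 100
= 394 / 100
= 3.94

3.94


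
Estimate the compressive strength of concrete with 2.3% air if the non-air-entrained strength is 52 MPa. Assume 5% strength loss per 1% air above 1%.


Strength loss = (2.3 - 1) * 5 = 6.5%
f'c = 52 * (1 - 6.5/100)
= 48.62 MPa

48.62


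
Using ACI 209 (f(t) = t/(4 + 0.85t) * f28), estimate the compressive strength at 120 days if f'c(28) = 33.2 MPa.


f(120) = 120 / (4 + 0.85 * 120) * 33.2
= 120 / 106.0 * 33.2
= 37.58 MPa

37.58


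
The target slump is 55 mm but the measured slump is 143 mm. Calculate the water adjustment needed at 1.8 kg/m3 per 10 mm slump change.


Difference = 55 - 143 = -88 mm
Water adjustment = -88 * 1.8 / 10 = -15.8 kg/m3

-15.8


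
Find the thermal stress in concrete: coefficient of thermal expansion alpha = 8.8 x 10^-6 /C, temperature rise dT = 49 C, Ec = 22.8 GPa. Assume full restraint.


sigma = alpha * dT * Ec
= 8.8e-6 * 49 * 22.8 * 1000
= 9.831 MPa

9.831


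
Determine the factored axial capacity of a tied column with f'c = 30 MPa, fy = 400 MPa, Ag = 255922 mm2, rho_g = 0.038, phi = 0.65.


Ast = rho * Ag = 0.038 * 255922 = 9725.036 mm2
phi*Pn = 0.65 * 0.80 * (0.85 * 30 * (255922 - 9725.036) + 400 * 9725.036) / 1000
= 5287.38 kN

5287.38


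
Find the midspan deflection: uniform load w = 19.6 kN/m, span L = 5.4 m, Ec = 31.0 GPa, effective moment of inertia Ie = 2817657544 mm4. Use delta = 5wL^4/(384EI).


Convert: L = 5.4 m = 5400 mm, Ec = 31.0 GPa = 31000 MPa
delta = 5 * 19.6 * 5400^4 / (384 * 31000 * 2817657544)
= 2.48 mm

2.48


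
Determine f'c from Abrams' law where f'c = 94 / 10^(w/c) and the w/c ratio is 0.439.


f'c = 94 / 10^0.439
= 94 / 2.748
= 34.21 MPa

34.21


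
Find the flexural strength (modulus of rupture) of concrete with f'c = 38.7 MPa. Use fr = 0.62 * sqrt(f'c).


fr = 0.62 * sqrt(38.7)
= 3.857 MPa

3.857


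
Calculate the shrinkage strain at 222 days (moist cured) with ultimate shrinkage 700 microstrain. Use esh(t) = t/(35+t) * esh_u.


esh(222) = 222 / (35 + 222) * 700
= 222 / 257 * 700
= 604.7 microstrain

604.7


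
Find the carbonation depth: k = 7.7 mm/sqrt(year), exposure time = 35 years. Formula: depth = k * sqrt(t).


depth = k * sqrt(t)
= 7.7 * sqrt(35)
= 45.55 mm

45.55


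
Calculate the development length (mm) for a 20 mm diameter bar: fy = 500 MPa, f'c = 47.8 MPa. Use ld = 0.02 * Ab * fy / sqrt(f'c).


Ab = pi * 20^2 / 4 = 314.159 mm2
ld = 0.02 * 314.159 * 500 / sqrt(47.8)
= 454.4 mm

454.4


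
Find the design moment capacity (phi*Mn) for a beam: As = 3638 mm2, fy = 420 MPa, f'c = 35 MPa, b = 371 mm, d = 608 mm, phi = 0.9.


a = As * fy / (0.85 * f'c * b)
= 3638 * 420 / (0.85 * 35 * 371)
= 138.4367 mm
Mn = As * fy * (d - a/2) / 10^6
= 823.2368 kN-m
phi*Mn = 0.9 * 823.2368 = 740.91 kN-m

740.91


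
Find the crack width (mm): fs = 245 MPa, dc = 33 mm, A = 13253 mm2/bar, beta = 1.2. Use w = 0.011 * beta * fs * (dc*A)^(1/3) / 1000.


w = 0.011 * beta * fs * (dc * A)^(1/3) / 1000
= 0.011 * 1.2 * 245 * (33 * 13253)^(1/3) / 1000
= 0.245 mm

0.245


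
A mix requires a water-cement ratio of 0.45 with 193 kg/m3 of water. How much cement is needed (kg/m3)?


Cement = water / (w/c)
= 193 / 0.45
= 428.9 kg/m3

428.9


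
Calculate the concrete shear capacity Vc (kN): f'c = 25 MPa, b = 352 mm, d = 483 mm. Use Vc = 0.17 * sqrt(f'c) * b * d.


Vc = 0.17 * sqrt(25) * 352 * 483 / 1000
= 144.51 kN

144.51


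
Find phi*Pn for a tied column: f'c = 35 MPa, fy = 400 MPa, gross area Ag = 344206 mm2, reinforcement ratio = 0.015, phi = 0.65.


Ast = rho * Ag = 0.015 * 344206 = 5163.09 mm2
phi*Pn = 0.65 * 0.80 * (0.85 * 35 * (344206 - 5163.09) + 400 * 5163.09) / 1000
= 6318.92 kN

6318.92


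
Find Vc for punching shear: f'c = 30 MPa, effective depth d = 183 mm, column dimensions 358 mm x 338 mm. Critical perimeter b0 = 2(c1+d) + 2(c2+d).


b0 = 2*(358 + 183) + 2*(338 + 183) = 2124 mm
Vc = 0.33 * sqrt(30) * 2124 * 183 / 1000
= 702.55 kN

702.55


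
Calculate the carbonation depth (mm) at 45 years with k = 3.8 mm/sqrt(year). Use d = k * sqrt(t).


depth = k * sqrt(t)
= 3.8 * sqrt(45)
= 25.49 mm

25.49


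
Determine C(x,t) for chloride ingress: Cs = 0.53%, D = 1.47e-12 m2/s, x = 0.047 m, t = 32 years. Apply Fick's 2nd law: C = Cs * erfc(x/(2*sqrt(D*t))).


t_seconds = 32 * 365.25 * 24 * 3600 = 1009843200.0 s
arg = 0.047 / (2 * sqrt(1.47e-12 * 1009843200.0))
= 0.6099
erfc(0.6099) = 0.3884
C = 0.53 * 0.3884 = 0.2058%

0.2058


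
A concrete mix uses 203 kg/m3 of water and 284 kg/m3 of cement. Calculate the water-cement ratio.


w/c = water / cement
w/c = 203 / 284 = 0.715

0.715


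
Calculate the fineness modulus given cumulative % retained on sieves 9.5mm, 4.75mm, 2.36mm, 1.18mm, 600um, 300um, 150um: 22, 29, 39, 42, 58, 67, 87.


FM = sum(cumulative % retained) / 100
= 344 / 100
= 3.44

3.44


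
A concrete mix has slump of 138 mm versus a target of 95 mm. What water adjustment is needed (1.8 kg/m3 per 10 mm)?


Difference = 95 - 138 = -43 mm
Water adjustment = -43 * 1.8 / 10 = -7.7 kg/m3

-7.7


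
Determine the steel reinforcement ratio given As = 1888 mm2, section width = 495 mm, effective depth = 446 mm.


rho = As / (b * d)
= 1888 / (495 * 446)
= 0.0086

0.0086


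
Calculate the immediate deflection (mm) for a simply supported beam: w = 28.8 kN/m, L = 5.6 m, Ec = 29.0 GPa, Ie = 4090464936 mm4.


Convert: L = 5.6 m = 5600 mm, Ec = 29.0 GPa = 29000 MPa
delta = 5 * 28.8 * 5600^4 / (384 * 29000 * 4090464936)
= 3.11 mm

3.11


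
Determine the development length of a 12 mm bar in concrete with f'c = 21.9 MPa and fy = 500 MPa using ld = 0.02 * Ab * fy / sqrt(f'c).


Ab = pi * 12^2 / 4 = 113.097 mm2
ld = 0.02 * 113.097 * 500 / sqrt(21.9)
= 241.7 mm

241.7


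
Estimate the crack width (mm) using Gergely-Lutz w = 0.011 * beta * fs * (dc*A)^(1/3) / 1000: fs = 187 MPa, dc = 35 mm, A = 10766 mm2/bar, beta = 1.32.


w = 0.011 * beta * fs * (dc * A)^(1/3) / 1000
= 0.011 * 1.32 * 187 * (35 * 10766)^(1/3) / 1000
= 0.196 mm

0.196
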